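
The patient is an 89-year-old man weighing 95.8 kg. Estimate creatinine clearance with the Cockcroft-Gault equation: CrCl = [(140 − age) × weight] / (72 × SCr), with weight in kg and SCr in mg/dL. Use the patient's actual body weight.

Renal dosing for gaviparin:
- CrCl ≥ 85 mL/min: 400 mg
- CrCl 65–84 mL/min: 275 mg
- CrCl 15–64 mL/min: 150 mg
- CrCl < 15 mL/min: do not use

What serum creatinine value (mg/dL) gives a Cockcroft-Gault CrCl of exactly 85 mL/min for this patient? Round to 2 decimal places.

Standard dose requires CrCl ≥ 85 mL/min.
Set (140 − 89) × 95.8 / (72 × SCr) = 85
SCr = (140 − 89) × 95.8 / (72 × 85) = 0.798 mg/dL

0.80 mg/dL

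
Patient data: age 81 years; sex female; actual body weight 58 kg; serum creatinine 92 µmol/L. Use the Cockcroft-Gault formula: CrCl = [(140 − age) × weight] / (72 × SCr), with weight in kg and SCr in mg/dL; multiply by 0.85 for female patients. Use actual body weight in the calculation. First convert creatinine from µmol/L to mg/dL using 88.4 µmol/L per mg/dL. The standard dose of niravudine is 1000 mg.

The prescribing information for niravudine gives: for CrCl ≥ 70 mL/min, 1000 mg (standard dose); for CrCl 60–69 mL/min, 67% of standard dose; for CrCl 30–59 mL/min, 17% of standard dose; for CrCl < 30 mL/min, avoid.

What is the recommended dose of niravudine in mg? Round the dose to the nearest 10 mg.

170 mg

SCr = 92 / 88.4 = 1.041 mg/dL
CrCl = (140 − 81) × 58 / (72 × 1.041) × 0.85 = 3422.0 / 74.95 × 0.85 ≈ 38.8 mL/min
CrCl ≈ 39 mL/min → bracket 30–59 mL/min.
17% of 1000 mg = 170 mg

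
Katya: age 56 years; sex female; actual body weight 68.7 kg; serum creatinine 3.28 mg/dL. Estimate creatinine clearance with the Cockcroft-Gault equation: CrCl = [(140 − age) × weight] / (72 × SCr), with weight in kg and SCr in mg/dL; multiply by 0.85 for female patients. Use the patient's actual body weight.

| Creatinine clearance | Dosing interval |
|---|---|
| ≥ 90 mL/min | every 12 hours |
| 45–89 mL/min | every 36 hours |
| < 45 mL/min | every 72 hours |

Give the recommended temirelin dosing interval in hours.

every 72 hours

CrCl = (140 − 56) × 68.7 / (72 × 3.28) × 0.85 = 5770.8 / 236.16 × 0.85 ≈ 20.8 mL/min
CrCl ≈ 21 mL/min → bracket < 45 mL/min → every 72 hours.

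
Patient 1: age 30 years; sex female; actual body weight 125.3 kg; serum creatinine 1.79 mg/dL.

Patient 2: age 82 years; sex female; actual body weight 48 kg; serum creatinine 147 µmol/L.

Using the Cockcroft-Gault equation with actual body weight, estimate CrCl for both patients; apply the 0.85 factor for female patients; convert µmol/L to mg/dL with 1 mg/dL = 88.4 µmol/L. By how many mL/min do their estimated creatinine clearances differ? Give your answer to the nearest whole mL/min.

Patient 1: CrCl = (140 − 30) × 125.3 / (72 × 1.79) × 0.85 = 13783.0 / 128.88 × 0.85 ≈ 90.9 mL/min
Patient 2: SCr = 147 / 88.4 = 1.663 mg/dL
Patient 2: CrCl = (140 − 82) × 48 / (72 × 1.663) × 0.85 = 2784.0 / 119.74 × 0.85 ≈ 19.8 mL/min
|90.9 − 19.8| = 71.1 mL/min

71 mL/min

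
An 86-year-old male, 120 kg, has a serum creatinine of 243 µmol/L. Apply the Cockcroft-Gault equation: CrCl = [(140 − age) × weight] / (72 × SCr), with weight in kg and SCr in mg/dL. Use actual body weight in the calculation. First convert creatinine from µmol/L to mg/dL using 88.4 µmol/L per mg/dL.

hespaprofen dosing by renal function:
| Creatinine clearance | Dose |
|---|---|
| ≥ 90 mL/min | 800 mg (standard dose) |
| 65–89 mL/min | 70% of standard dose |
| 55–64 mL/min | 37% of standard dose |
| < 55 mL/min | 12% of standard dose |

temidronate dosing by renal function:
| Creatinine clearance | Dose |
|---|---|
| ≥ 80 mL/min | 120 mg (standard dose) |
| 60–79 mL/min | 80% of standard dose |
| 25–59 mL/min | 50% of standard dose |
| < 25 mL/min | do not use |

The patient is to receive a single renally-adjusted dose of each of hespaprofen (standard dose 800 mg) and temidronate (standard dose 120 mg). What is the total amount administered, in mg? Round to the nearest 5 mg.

155 mg

SCr = 243 / 88.4 = 2.749 mg/dL
CrCl = (140 − 86) × 120 / (72 × 2.749) = 6480.0 / 197.93 ≈ 32.7 mL/min
CrCl ≈ 33 mL/min.
hespaprofen: < 55 mL/min → 12% of 800 mg = 96 mg.
temidronate: 25–59 mL/min → 50% of 120 mg = 60 mg.
Total = 96 + 60 = 156 mg.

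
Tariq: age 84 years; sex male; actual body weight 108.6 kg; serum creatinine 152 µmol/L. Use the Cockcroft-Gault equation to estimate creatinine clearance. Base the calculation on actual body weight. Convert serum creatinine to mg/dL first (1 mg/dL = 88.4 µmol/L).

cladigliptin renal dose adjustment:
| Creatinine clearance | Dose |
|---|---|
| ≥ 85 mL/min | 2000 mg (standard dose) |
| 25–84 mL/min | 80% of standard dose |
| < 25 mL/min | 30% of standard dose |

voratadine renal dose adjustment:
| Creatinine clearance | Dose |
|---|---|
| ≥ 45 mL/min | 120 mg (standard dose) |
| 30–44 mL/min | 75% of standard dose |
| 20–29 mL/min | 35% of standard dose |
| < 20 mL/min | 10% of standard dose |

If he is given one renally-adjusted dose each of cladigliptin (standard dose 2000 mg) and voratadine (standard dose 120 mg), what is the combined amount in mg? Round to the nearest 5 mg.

1720 mg

SCr = 152 / 88.4 = 1.719 mg/dL
CrCl = (140 − 84) × 108.6 / (72 × 1.719) = 6081.6 / 123.77 ≈ 49.1 mL/min
CrCl ≈ 49 mL/min.
cladigliptin: 25–84 mL/min → 80% of 2000 mg = 1600 mg.
voratadine: ≥ 45 mL/min → 100% of 120 mg = 120 mg.
Total = 1600 + 120 = 1720 mg.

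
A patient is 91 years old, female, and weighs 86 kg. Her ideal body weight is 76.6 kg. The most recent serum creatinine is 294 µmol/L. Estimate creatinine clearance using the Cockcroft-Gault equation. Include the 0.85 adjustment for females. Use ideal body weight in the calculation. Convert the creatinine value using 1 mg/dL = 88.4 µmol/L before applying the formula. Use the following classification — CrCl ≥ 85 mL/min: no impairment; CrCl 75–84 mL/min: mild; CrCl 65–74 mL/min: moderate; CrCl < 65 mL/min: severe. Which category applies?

SCr = 294 / 88.4 = 3.326 mg/dL
CrCl = (140 − 91) × 76.6 / (72 × 3.326) × 0.85 = 3753.4 / 239.47 × 0.85 ≈ 13.3 mL/min
13 mL/min falls in the 'severe' range.

severe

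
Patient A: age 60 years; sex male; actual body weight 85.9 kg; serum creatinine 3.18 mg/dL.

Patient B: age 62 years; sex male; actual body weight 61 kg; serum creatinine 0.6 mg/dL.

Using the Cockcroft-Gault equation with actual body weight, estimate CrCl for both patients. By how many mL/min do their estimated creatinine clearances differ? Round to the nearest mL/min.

Patient A: CrCl = (140 − 60) × 85.9 / (72 × 3.18) = 6872.0 / 228.96 ≈ 30.0 mL/min
Patient B: CrCl = (140 − 62) × 61 / (72 × 0.6) = 4758.0 / 43.20 ≈ 110.1 mL/min
|30.0 − 110.1| = 80.1 mL/min

80 mL/min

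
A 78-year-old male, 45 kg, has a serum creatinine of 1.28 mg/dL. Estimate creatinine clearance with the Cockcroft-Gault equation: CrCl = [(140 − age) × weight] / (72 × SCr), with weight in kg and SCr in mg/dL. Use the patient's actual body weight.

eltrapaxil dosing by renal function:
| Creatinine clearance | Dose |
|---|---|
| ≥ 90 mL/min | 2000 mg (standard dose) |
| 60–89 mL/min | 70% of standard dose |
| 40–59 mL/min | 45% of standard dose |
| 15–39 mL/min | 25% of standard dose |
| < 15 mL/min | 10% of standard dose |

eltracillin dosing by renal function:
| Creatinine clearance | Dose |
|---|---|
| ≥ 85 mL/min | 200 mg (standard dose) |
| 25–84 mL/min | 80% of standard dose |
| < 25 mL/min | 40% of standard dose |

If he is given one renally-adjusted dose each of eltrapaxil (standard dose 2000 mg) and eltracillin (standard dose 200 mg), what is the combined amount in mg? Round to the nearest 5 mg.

660 mg

CrCl = (140 − 78) × 45 / (72 × 1.28) = 2790.0 / 92.16 ≈ 30.3 mL/min
CrCl ≈ 30 mL/min.
eltrapaxil: 15–39 mL/min → 25% of 2000 mg = 500 mg.
eltracillin: 25–84 mL/min → 80% of 200 mg = 160 mg.
Total = 500 + 160 = 660 mg.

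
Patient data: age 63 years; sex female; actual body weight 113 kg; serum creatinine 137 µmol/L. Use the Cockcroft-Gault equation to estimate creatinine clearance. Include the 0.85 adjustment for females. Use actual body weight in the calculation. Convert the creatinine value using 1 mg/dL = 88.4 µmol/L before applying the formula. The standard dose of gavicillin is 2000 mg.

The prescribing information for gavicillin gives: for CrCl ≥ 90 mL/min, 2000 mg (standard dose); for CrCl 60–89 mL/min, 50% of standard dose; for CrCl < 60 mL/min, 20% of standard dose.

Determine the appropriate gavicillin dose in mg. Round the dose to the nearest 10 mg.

1000 mg

SCr = 137 / 88.4 = 1.55 mg/dL
CrCl = (140 − 63) × 113 / (72 × 1.55) × 0.85 = 8701.0 / 111.60 × 0.85 ≈ 66.3 mL/min
CrCl ≈ 66 mL/min → bracket 60–89 mL/min.
50% of 2000 mg = 1000 mg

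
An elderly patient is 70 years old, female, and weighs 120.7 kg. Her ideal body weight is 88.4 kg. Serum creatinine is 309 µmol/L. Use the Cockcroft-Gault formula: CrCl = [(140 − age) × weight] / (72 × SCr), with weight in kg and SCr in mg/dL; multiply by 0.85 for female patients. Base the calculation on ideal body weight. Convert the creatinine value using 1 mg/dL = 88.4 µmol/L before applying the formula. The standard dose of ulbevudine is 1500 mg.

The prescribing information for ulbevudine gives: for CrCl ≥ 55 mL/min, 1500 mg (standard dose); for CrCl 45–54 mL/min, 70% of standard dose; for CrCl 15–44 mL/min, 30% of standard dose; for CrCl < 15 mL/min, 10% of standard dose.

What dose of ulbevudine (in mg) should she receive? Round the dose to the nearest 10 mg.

450 mg

SCr = 309 / 88.4 = 3.495 mg/dL
CrCl = (140 − 70) × 88.4 / (72 × 3.495) × 0.85 = 6188.0 / 251.64 × 0.85 ≈ 20.9 mL/min
CrCl ≈ 21 mL/min → bracket 15–44 mL/min.
30% of 1500 mg = 450 mg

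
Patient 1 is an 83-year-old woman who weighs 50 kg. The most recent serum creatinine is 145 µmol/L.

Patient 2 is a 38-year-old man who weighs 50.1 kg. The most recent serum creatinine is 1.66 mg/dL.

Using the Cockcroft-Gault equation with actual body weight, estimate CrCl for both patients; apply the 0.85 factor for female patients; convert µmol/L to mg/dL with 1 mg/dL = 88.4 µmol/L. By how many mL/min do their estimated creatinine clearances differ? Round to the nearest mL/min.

Patient 1: SCr = 145 / 88.4 = 1.64 mg/dL
Patient 1: CrCl = (140 − 83) × 50 / (72 × 1.64) × 0.85 = 2850.0 / 118.08 × 0.85 ≈ 20.5 mL/min
Patient 2: CrCl = (140 − 38) × 50.1 / (72 × 1.66) = 5110.2 / 119.52 ≈ 42.8 mL/min
|20.5 − 42.8| = 22.3 mL/min

22 mL/min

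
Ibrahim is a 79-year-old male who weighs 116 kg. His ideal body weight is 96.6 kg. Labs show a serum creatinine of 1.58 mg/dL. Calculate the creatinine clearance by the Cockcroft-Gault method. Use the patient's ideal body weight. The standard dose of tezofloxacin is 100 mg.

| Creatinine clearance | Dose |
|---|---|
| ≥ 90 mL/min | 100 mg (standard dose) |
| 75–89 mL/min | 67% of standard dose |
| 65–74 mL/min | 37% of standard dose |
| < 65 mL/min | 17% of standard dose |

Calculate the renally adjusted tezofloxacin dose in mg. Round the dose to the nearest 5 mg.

CrCl = (140 − 79) × 96.6 / (72 × 1.58) = 5892.6 / 113.76 ≈ 51.8 mL/min
CrCl ≈ 52 mL/min → bracket < 65 mL/min.
17% of 100 mg = 17 mg → 15 mg

15 mg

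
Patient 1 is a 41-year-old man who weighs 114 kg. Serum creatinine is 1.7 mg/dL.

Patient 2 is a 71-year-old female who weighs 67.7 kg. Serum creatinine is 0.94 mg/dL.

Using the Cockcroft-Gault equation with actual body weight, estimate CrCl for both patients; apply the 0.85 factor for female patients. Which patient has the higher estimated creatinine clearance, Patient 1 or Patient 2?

Patient 1

Patient 1: CrCl = (140 − 41) × 114 / (72 × 1.7) = 11286.0 / 122.40 ≈ 92.2 mL/min
Patient 2: CrCl = (140 − 71) × 67.7 / (72 × 0.94) × 0.85 = 4671.3 / 67.68 × 0.85 ≈ 58.7 mL/min
92.2 vs 58.7 mL/min → Patient 1 is higher.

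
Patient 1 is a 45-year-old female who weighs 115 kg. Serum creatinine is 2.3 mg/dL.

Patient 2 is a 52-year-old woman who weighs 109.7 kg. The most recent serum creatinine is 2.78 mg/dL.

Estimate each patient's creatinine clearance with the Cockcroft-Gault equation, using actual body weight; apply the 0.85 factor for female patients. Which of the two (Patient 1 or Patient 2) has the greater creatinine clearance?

Patient 1

Patient 1: CrCl = (140 − 45) × 115 / (72 × 2.3) × 0.85 = 10925.0 / 165.60 × 0.85 ≈ 56.1 mL/min
Patient 2: CrCl = (140 − 52) × 109.7 / (72 × 2.78) × 0.85 = 9653.6 / 200.16 × 0.85 ≈ 41.0 mL/min
56.1 vs 41.0 mL/min → Patient 1 is higher.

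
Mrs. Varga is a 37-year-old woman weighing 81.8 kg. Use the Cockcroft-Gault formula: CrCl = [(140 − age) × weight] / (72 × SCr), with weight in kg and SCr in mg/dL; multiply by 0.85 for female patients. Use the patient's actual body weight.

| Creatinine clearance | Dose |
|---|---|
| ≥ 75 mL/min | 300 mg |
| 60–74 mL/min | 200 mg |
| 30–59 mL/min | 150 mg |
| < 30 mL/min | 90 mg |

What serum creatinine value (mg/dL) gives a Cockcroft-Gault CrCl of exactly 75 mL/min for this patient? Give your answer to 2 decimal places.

Standard dose requires CrCl ≥ 75 mL/min.
Set (140 − 37) × 81.8 × 0.85 / (72 × SCr) = 75
SCr = (140 − 37) × 81.8 × 0.85 / (72 × 75) = 1.326 mg/dL

1.33 mg/dL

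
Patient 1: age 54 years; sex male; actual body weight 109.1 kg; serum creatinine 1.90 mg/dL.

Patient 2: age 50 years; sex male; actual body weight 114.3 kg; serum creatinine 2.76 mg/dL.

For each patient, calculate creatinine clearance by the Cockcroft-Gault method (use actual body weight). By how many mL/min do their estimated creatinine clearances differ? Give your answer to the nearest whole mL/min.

Patient 1: CrCl = (140 − 54) × 109.1 / (72 × 1.9) = 9382.6 / 136.80 ≈ 68.6 mL/min
Patient 2: CrCl = (140 − 50) × 114.3 / (72 × 2.76) = 10287.0 / 198.72 ≈ 51.8 mL/min
|68.6 − 51.8| = 16.8 mL/min

17 mL/min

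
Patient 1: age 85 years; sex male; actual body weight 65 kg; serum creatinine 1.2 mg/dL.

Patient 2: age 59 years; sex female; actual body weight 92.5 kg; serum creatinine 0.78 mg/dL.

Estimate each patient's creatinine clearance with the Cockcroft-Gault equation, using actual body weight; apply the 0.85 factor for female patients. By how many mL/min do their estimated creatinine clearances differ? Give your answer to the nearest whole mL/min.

72 mL/min

Patient 1: CrCl = (140 − 85) × 65 / (72 × 1.2) = 3575.0 / 86.40 ≈ 41.4 mL/min
Patient 2: CrCl = (140 − 59) × 92.5 / (72 × 0.78) × 0.85 = 7492.5 / 56.16 × 0.85 ≈ 113.4 mL/min
|41.4 − 113.4| = 72.0 mL/min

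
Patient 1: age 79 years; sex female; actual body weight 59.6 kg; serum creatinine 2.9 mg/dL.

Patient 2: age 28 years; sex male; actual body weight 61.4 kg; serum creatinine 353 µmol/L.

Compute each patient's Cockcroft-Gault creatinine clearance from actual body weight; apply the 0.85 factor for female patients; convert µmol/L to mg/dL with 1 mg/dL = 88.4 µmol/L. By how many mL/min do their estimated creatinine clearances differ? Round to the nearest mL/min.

9 mL/min

Patient 1: CrCl = (140 − 79) × 59.6 / (72 × 2.9) × 0.85 = 3635.6 / 208.80 × 0.85 ≈ 14.8 mL/min
Patient 2: SCr = 353 / 88.4 = 3.993 mg/dL
Patient 2: CrCl = (140 − 28) × 61.4 / (72 × 3.993) = 6876.8 / 287.50 ≈ 23.9 mL/min
|14.8 − 23.9| = 9.1 mL/min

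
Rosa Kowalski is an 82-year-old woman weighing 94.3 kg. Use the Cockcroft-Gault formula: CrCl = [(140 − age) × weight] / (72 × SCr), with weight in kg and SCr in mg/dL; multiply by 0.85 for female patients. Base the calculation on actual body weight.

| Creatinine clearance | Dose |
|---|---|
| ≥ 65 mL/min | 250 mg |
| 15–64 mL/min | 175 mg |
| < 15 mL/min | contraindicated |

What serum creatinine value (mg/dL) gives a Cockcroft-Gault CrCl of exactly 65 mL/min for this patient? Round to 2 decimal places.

Standard dose requires CrCl ≥ 65 mL/min.
Set (140 − 82) × 94.3 × 0.85 / (72 × SCr) = 65
SCr = (140 − 82) × 94.3 × 0.85 / (72 × 65) = 0.993 mg/dL

0.99 mg/dL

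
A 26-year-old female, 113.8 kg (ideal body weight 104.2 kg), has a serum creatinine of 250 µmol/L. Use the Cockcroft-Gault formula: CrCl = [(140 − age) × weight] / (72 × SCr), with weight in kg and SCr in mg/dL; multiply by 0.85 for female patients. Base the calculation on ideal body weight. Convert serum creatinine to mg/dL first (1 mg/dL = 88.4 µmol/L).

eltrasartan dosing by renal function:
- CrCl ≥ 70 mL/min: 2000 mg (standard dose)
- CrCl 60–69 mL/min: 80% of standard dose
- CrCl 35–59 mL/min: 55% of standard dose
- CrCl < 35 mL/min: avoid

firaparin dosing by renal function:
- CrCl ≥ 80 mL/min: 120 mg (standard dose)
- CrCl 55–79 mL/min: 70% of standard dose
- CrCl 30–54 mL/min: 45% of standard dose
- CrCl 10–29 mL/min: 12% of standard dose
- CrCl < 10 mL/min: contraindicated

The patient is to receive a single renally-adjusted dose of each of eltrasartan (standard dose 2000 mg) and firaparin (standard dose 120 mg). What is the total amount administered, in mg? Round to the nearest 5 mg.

SCr = 250 / 88.4 = 2.828 mg/dL
CrCl = (140 − 26) × 104.2 / (72 × 2.828) × 0.85 = 11878.8 / 203.62 × 0.85 ≈ 49.6 mL/min
CrCl ≈ 50 mL/min.
eltrasartan: 35–59 mL/min → 55% of 2000 mg = 1100 mg.
firaparin: 30–54 mL/min → 45% of 120 mg = 54 mg.
Total = 1100 + 54 = 1154 mg.

1155 mg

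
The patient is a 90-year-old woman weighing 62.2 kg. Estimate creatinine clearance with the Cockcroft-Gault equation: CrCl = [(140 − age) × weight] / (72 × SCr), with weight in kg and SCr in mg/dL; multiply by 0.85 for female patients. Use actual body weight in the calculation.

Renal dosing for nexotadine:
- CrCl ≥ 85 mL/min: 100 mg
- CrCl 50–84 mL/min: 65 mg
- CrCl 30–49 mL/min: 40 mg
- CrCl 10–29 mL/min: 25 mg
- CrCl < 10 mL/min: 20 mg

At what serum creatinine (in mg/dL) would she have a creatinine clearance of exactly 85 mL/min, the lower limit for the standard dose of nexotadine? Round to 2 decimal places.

Standard dose requires CrCl ≥ 85 mL/min.
Set (140 − 90) × 62.2 × 0.85 / (72 × SCr) = 85
SCr = (140 − 90) × 62.2 × 0.85 / (72 × 85) = 0.432 mg/dL

0.43 mg/dL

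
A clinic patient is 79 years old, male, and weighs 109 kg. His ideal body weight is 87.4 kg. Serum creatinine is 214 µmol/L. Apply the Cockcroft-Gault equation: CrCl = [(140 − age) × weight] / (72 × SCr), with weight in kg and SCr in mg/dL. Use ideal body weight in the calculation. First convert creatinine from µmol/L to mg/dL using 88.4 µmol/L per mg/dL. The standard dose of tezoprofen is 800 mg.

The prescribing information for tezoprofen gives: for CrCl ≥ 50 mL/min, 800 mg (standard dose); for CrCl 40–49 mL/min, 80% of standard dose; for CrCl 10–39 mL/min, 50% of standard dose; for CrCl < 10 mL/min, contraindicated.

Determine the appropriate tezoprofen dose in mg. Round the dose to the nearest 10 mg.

SCr = 214 / 88.4 = 2.421 mg/dL
CrCl = (140 − 79) × 87.4 / (72 × 2.421) = 5331.4 / 174.31 ≈ 30.6 mL/min
CrCl ≈ 31 mL/min → bracket 10–39 mL/min.
50% of 800 mg = 400 mg

400 mg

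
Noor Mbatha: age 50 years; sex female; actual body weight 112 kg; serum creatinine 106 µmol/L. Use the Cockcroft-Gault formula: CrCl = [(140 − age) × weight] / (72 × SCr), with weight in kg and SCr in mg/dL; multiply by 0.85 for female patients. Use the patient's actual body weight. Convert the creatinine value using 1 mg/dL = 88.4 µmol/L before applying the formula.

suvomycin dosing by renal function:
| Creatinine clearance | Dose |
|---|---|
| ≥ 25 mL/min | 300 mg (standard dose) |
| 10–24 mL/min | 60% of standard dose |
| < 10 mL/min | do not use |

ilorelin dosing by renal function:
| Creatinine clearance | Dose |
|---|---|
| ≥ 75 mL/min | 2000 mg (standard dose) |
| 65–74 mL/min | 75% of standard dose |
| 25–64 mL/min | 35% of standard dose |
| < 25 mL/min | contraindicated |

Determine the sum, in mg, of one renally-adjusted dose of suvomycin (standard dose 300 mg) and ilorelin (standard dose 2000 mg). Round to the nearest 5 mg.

SCr = 106 / 88.4 = 1.199 mg/dL
CrCl = (140 − 50) × 112 / (72 × 1.199) × 0.85 = 10080.0 / 86.33 × 0.85 ≈ 99.2 mL/min
CrCl ≈ 99 mL/min.
suvomycin: ≥ 25 mL/min → 100% of 300 mg = 300 mg.
ilorelin: ≥ 75 mL/min → 100% of 2000 mg = 2000 mg.
Total = 300 + 2000 = 2300 mg.

2300 mg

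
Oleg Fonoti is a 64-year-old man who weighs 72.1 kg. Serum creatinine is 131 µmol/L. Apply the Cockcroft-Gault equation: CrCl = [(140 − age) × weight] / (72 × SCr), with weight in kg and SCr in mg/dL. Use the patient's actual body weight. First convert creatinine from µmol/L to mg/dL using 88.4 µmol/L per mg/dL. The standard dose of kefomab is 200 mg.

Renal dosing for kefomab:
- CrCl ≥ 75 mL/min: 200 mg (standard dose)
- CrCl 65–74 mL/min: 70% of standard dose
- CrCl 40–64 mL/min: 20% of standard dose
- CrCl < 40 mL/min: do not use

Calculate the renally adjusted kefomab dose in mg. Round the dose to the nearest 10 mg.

SCr = 131 / 88.4 = 1.482 mg/dL
CrCl = (140 − 64) × 72.1 / (72 × 1.482) = 5479.6 / 106.70 ≈ 51.4 mL/min
CrCl ≈ 51 mL/min → bracket 40–64 mL/min.
20% of 200 mg = 40 mg

40 mg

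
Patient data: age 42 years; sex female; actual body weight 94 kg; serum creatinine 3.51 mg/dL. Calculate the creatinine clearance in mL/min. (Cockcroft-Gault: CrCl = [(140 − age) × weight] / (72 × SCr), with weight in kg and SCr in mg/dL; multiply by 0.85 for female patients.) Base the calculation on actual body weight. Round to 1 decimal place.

CrCl = (140 − 42) × 94 / (72 × 3.51) × 0.85 = 9212.0 / 252.72 × 0.85 ≈ 31.0 mL/min

31.0 mL/min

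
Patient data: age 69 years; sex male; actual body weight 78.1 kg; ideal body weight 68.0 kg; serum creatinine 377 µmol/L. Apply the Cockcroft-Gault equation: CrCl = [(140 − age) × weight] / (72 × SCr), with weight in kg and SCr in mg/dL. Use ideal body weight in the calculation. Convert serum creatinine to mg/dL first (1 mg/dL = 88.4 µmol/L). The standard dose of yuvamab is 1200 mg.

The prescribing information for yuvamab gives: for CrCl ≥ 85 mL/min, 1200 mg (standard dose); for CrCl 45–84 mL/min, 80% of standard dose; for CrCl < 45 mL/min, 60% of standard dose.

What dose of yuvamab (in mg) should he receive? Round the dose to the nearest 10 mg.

720 mg

SCr = 377 / 88.4 = 4.265 mg/dL
CrCl = (140 − 69) × 68 / (72 × 4.265) = 4828.0 / 307.08 ≈ 15.7 mL/min
CrCl ≈ 16 mL/min → bracket < 45 mL/min.
60% of 1200 mg = 720 mg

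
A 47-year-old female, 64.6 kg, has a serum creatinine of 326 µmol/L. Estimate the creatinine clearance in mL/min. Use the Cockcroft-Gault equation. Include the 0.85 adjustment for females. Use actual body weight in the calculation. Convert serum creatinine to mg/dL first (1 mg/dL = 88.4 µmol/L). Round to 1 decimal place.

SCr = 326 / 88.4 = 3.688 mg/dL
CrCl = (140 − 47) × 64.6 / (72 × 3.688) × 0.85 = 6007.8 / 265.54 × 0.85 ≈ 19.2 mL/min

19.2 mL/min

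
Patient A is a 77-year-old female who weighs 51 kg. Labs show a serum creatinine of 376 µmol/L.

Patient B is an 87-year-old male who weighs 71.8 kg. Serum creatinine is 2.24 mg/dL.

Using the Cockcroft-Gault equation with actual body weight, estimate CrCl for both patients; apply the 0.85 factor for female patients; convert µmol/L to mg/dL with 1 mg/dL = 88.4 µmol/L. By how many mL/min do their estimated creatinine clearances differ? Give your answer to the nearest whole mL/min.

15 mL/min

Patient A: SCr = 376 / 88.4 = 4.253 mg/dL
Patient A: CrCl = (140 − 77) × 51 / (72 × 4.253) × 0.85 = 3213.0 / 306.22 × 0.85 ≈ 8.9 mL/min
Patient B: CrCl = (140 − 87) × 71.8 / (72 × 2.24) = 3805.4 / 161.28 ≈ 23.6 mL/min
|8.9 − 23.6| = 14.7 mL/min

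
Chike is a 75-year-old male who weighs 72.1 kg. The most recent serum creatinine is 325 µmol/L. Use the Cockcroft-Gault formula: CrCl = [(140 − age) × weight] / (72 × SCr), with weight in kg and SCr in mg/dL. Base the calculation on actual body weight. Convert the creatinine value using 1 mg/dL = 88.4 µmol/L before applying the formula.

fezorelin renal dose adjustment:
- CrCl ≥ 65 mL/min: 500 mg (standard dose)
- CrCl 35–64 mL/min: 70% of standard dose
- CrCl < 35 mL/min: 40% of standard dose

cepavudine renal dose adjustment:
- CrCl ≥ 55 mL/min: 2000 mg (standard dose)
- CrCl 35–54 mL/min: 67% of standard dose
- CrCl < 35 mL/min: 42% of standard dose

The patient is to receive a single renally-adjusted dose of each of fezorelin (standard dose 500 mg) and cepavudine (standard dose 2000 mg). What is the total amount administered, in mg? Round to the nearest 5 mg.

1040 mg

SCr = 325 / 88.4 = 3.676 mg/dL
CrCl = (140 − 75) × 72.1 / (72 × 3.676) = 4686.5 / 264.67 ≈ 17.7 mL/min
CrCl ≈ 18 mL/min.
fezorelin: < 35 mL/min → 40% of 500 mg = 200 mg.
cepavudine: < 35 mL/min → 42% of 2000 mg = 840 mg.
Total = 200 + 840 = 1040 mg.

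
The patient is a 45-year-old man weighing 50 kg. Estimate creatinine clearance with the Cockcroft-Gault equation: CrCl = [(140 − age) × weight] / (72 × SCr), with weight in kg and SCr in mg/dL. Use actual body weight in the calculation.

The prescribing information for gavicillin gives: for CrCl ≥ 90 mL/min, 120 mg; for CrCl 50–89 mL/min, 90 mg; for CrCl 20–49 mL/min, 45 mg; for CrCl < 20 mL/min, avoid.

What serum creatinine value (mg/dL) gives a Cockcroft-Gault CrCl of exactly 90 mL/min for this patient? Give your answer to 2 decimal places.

Standard dose requires CrCl ≥ 90 mL/min.
Set (140 − 45) × 50 / (72 × SCr) = 90
SCr = (140 − 45) × 50 / (72 × 90) = 0.733 mg/dL

0.73 mg/dL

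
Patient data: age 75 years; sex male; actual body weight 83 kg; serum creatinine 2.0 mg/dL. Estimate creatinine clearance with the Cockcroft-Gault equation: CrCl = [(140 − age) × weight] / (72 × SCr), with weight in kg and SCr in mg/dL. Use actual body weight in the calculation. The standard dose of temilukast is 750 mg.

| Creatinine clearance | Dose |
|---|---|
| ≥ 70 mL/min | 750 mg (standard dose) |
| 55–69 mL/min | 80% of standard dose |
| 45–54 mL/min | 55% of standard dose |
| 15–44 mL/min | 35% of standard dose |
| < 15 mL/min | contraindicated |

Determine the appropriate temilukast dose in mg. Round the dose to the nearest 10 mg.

260 mg

CrCl = (140 − 75) × 83 / (72 × 2) = 5395.0 / 144.00 ≈ 37.5 mL/min
CrCl ≈ 37 mL/min → bracket 15–44 mL/min.
35% of 750 mg = 262.5 mg → 260 mg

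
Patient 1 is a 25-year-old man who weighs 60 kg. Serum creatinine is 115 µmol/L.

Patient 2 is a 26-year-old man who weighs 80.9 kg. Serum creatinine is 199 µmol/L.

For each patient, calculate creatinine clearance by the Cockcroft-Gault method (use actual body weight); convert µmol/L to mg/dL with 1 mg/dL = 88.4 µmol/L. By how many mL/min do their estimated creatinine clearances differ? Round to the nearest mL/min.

17 mL/min

Patient 1: SCr = 115 / 88.4 = 1.301 mg/dL
Patient 1: CrCl = (140 − 25) × 60 / (72 × 1.301) = 6900.0 / 93.67 ≈ 73.7 mL/min
Patient 2: SCr = 199 / 88.4 = 2.251 mg/dL
Patient 2: CrCl = (140 − 26) × 80.9 / (72 × 2.251) = 9222.6 / 162.07 ≈ 56.9 mL/min
|73.7 − 56.9| = 16.8 mL/min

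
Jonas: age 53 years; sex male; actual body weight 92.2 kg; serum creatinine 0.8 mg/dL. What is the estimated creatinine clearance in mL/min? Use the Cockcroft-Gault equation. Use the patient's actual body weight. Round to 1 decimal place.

139.3 mL/min

CrCl = (140 − 53) × 92.2 / (72 × 0.8) = 8021.4 / 57.60 ≈ 139.3 mL/min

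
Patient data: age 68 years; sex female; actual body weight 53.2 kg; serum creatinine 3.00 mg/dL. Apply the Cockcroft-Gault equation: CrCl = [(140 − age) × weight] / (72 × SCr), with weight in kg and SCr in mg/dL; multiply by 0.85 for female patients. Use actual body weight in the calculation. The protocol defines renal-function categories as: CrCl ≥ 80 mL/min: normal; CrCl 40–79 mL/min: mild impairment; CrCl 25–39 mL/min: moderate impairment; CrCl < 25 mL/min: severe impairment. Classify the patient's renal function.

CrCl = (140 − 68) × 53.2 / (72 × 3) × 0.85 = 3830.4 / 216.00 × 0.85 ≈ 15.1 mL/min
15 mL/min falls in the 'severe impairment' range.

severe impairment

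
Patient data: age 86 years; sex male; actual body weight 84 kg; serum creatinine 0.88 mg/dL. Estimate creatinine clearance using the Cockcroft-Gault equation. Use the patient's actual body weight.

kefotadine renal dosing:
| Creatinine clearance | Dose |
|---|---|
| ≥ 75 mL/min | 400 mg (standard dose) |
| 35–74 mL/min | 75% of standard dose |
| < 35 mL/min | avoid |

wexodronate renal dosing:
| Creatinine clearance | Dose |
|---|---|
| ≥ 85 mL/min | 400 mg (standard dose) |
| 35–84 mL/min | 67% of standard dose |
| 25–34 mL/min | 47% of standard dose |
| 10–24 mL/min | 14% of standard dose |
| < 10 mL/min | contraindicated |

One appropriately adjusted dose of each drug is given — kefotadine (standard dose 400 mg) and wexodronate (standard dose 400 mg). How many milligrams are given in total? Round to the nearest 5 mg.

570 mg

CrCl = (140 − 86) × 84 / (72 × 0.88) = 4536.0 / 63.36 ≈ 71.6 mL/min
CrCl ≈ 72 mL/min.
kefotadine: 35–74 mL/min → 75% of 400 mg = 300 mg.
wexodronate: 35–84 mL/min → 67% of 400 mg = 268 mg.
Total = 300 + 268 = 568 mg.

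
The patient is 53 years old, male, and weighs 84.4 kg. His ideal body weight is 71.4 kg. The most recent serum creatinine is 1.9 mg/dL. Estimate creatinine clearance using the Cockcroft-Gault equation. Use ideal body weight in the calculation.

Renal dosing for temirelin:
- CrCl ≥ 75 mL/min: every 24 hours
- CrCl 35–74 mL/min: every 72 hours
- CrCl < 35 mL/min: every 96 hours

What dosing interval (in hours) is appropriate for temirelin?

every 72 hours

CrCl = (140 − 53) × 71.4 / (72 × 1.9) = 6211.8 / 136.80 ≈ 45.4 mL/min
CrCl ≈ 45 mL/min → bracket 35–74 mL/min → every 72 hours.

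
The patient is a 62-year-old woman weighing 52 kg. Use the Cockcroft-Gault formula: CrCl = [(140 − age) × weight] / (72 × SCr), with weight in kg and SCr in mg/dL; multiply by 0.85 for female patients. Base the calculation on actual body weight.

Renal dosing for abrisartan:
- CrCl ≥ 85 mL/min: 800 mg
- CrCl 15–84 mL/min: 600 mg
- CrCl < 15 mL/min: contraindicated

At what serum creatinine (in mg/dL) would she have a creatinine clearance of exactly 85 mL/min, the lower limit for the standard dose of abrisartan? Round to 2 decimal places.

Standard dose requires CrCl ≥ 85 mL/min.
Set (140 − 62) × 52 × 0.85 / (72 × SCr) = 85
SCr = (140 − 62) × 52 × 0.85 / (72 × 85) = 0.563 mg/dL

0.56 mg/dL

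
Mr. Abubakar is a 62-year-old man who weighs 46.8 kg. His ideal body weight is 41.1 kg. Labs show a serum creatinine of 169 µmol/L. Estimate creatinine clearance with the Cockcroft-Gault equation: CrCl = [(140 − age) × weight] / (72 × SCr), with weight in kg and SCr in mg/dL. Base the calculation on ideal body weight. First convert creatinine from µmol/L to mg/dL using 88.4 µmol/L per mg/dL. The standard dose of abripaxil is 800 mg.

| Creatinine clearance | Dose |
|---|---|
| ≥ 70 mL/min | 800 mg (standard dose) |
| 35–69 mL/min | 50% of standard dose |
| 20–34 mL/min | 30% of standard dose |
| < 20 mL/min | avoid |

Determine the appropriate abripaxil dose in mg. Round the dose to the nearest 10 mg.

240 mg

SCr = 169 / 88.4 = 1.912 mg/dL
CrCl = (140 − 62) × 41.1 / (72 × 1.912) = 3205.8 / 137.66 ≈ 23.3 mL/min
CrCl ≈ 23 mL/min → bracket 20–34 mL/min.
30% of 800 mg = 240 mg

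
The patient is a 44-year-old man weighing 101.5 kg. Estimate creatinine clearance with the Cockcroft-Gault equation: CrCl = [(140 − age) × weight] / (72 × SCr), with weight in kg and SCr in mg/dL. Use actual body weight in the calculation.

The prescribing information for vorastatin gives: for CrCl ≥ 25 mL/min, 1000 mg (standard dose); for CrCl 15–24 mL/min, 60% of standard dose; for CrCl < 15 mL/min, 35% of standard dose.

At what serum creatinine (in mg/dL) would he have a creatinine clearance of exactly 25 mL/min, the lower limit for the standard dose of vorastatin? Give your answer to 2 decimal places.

5.41 mg/dL

Standard dose requires CrCl ≥ 25 mL/min.
Set (140 − 44) × 101.5 / (72 × SCr) = 25
SCr = (140 − 44) × 101.5 / (72 × 25) = 5.413 mg/dL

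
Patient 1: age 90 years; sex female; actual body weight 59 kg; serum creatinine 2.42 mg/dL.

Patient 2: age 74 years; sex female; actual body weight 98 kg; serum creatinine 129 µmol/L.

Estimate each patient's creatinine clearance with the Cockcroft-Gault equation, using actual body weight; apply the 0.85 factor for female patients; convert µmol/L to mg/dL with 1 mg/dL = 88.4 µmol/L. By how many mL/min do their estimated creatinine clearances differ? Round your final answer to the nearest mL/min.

Patient 1: CrCl = (140 − 90) × 59 / (72 × 2.42) × 0.85 = 2950.0 / 174.24 × 0.85 ≈ 14.4 mL/min
Patient 2: SCr = 129 / 88.4 = 1.459 mg/dL
Patient 2: CrCl = (140 − 74) × 98 / (72 × 1.459) × 0.85 = 6468.0 / 105.05 × 0.85 ≈ 52.3 mL/min
|14.4 − 52.3| = 37.9 mL/min

38 mL/min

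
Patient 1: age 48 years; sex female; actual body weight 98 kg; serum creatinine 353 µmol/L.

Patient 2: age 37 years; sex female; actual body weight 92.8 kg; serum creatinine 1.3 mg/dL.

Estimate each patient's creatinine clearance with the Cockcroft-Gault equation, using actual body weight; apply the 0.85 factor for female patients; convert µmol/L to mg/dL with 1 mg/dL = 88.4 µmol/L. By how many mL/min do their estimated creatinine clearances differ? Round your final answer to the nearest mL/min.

Patient 1: SCr = 353 / 88.4 = 3.993 mg/dL
Patient 1: CrCl = (140 − 48) × 98 / (72 × 3.993) × 0.85 = 9016.0 / 287.50 × 0.85 ≈ 26.7 mL/min
Patient 2: CrCl = (140 − 37) × 92.8 / (72 × 1.3) × 0.85 = 9558.4 / 93.60 × 0.85 ≈ 86.8 mL/min
|26.7 − 86.8| = 60.1 mL/min

60 mL/min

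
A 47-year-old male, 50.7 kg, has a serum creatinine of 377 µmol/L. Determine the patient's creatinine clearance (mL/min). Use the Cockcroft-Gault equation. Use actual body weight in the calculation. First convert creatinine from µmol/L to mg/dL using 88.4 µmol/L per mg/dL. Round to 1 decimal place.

SCr = 377 / 88.4 = 4.265 mg/dL
CrCl = (140 − 47) × 50.7 / (72 × 4.265) = 4715.1 / 307.08 ≈ 15.4 mL/min

15.4 mL/min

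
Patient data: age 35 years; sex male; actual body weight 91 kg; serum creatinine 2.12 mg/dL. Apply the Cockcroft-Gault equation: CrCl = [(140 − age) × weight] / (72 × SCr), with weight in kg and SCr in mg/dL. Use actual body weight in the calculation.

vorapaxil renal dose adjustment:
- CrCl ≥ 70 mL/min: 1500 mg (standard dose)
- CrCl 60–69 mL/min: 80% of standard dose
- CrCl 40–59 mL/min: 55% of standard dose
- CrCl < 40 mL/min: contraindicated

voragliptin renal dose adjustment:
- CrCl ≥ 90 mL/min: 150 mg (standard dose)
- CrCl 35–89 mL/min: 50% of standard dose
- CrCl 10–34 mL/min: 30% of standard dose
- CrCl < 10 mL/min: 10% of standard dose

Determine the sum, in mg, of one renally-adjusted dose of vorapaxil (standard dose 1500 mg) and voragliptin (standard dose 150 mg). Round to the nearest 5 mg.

1275 mg

CrCl = (140 − 35) × 91 / (72 × 2.12) = 9555.0 / 152.64 ≈ 62.6 mL/min
CrCl ≈ 63 mL/min.
vorapaxil: 60–69 mL/min → 80% of 1500 mg = 1200 mg.
voragliptin: 35–89 mL/min → 50% of 150 mg = 75 mg.
Total = 1200 + 75 = 1275 mg.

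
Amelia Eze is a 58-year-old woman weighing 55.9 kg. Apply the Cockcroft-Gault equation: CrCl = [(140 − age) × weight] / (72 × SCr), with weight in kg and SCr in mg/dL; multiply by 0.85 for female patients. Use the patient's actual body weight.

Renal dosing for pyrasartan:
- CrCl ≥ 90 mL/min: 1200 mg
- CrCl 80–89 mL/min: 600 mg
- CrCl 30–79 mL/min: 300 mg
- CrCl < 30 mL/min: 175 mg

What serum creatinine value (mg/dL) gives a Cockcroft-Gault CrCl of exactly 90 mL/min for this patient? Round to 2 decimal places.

Standard dose requires CrCl ≥ 90 mL/min.
Set (140 − 58) × 55.9 × 0.85 / (72 × SCr) = 90
SCr = (140 − 58) × 55.9 × 0.85 / (72 × 90) = 0.601 mg/dL

0.60 mg/dL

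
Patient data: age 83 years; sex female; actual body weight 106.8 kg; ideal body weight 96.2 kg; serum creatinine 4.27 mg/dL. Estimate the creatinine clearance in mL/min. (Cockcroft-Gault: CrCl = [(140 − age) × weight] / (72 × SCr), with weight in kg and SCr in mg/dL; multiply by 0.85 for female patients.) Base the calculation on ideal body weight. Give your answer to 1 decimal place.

CrCl = (140 − 83) × 96.2 / (72 × 4.27) × 0.85 = 5483.4 / 307.44 × 0.85 ≈ 15.2 mL/min

15.2 mL/min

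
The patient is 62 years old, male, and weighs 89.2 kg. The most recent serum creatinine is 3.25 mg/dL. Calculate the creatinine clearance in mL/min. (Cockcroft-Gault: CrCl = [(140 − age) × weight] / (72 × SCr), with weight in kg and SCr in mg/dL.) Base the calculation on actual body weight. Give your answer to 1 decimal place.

CrCl = (140 − 62) × 89.2 / (72 × 3.25) = 6957.6 / 234.00 ≈ 29.7 mL/min

29.7 mL/min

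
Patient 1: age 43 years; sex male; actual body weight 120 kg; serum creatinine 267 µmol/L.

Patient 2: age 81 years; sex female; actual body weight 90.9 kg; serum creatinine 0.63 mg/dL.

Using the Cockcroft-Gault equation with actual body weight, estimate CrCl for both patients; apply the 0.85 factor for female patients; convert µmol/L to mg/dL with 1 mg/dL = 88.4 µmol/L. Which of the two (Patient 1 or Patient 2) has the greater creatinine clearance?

Patient 2

Patient 1: SCr = 267 / 88.4 = 3.02 mg/dL
Patient 1: CrCl = (140 − 43) × 120 / (72 × 3.02) = 11640.0 / 217.44 ≈ 53.5 mL/min
Patient 2: CrCl = (140 − 81) × 90.9 / (72 × 0.63) × 0.85 = 5363.1 / 45.36 × 0.85 ≈ 100.5 mL/min
53.5 vs 100.5 mL/min → Patient 2 is higher.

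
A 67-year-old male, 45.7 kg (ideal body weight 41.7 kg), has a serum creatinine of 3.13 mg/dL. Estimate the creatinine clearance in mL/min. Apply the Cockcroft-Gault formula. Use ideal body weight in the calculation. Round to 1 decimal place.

13.5 mL/min

CrCl = (140 − 67) × 41.7 / (72 × 3.13) = 3044.1 / 225.36 ≈ 13.5 mL/min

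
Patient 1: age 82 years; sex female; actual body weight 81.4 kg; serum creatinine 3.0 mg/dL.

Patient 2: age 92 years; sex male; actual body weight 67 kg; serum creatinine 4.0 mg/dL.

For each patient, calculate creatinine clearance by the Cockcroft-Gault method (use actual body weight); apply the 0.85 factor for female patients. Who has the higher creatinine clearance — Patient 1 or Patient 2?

Patient 1: CrCl = (140 − 82) × 81.4 / (72 × 3) × 0.85 = 4721.2 / 216.00 × 0.85 ≈ 18.6 mL/min
Patient 2: CrCl = (140 − 92) × 67 / (72 × 4) = 3216.0 / 288.00 ≈ 11.2 mL/min
18.6 vs 11.2 mL/min → Patient 1 is higher.

Patient 1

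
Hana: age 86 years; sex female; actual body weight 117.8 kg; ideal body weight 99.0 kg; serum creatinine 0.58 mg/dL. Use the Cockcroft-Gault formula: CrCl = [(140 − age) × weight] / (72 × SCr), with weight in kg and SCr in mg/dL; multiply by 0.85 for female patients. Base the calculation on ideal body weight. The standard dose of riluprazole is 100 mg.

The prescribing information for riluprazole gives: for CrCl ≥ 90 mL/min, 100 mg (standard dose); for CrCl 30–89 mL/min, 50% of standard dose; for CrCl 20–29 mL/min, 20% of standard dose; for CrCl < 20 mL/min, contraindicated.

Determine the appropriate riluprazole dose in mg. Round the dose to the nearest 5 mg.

100 mg

CrCl = (140 − 86) × 99 / (72 × 0.58) × 0.85 = 5346.0 / 41.76 × 0.85 ≈ 108.8 mL/min
CrCl ≈ 109 mL/min → bracket ≥ 90 mL/min.
100% of 100 mg = 100 mg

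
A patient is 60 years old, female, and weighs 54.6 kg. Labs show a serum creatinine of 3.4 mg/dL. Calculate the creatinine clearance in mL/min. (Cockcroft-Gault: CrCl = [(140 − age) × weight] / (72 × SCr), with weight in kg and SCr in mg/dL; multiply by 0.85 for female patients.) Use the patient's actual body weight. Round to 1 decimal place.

15.2 mL/min

CrCl = (140 − 60) × 54.6 / (72 × 3.4) × 0.85 = 4368.0 / 244.80 × 0.85 ≈ 15.2 mL/min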